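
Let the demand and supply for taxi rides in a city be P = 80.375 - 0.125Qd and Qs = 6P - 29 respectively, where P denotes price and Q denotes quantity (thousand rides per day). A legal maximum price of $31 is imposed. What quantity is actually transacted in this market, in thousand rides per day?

Rearranging demand gives Qd = 643 - 8P. In a free market, 643 - 8P = 6P - 29 gives the equilibrium P* = 48, Q* = 259.
Because the ceiling (31) lies below the market-clearing price, it is binding.
At P = 31: Qd = 643 - 8·31 = 395 and Qs = 6·31 - 29 = 157.
The quantity actually transacted is the short side, supply: 157.

157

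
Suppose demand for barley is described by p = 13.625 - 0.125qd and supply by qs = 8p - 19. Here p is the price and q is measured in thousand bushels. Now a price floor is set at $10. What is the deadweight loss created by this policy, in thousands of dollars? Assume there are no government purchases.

Rearranging demand gives qd = 109 - 8p. In a free market, 109 - 8p = 8p - 19 gives the equilibrium p* = 8, q* = 45.
Because the floor (10) lies above the market-clearing price, it is binding.
At p = 10: qd = 109 - 8·10 = 29 and qs = 8·10 - 19 = 61.
Quantity traded falls to 29. At q = 29 the demand price is (109 - 29)/8 = 10 and the supply price is (19 + 29)/8 = 6.
Deadweight loss = ½ · (10 - 6) · (45 - 29) = ½ · 4 · 16 = 32.

32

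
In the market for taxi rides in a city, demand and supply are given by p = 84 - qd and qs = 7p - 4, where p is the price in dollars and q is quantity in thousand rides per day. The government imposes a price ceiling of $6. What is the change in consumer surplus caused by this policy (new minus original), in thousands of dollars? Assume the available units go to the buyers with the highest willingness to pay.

-422.5

Rearranging demand gives qd = 84 - p. Equilibrium: 84 - p = 7p - 4, so 88 = 8p and p* = 11, q* = 73.
The ceiling of 6 is below the equilibrium price 11, so it binds.
At p = 6: qd = 84 - 6 = 78 and qs = 7·6 - 4 = 38.
Consumer surplus without the control is ½ · (84 - 11) · 73 = 2664.5.
With the ceiling, 38 units are sold at 6 (assume they go to the highest-value buyers). The demand price at q = 38 is 46, so CS = ½ · [(84 - 6) + (46 - 6)] · 38 = 2242.
Change in consumer surplus = 2242 - 2664.5 = -422.5.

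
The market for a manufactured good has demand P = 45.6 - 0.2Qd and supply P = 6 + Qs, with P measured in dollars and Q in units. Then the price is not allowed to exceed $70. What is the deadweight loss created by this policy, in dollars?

Rearranging demand gives Qd = 228 - 5P; rearranging supply gives Qs = P - 6. Equilibrium: 228 - 5P = P - 6, so 234 = 6P and P* = 39, Q* = 33.
The ceiling of 70 is above the equilibrium price 39, so it is not binding; the market clears at P* = 39, Q* = 33.
Since the control does not bind, no trades are prevented and deadweight loss is zero.

0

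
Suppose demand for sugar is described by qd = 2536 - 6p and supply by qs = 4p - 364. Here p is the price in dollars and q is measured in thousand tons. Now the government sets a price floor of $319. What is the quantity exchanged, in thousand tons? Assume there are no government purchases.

Equilibrium: 2536 - 6p = 4p - 364, so 2900 = 10p and p* = 290, q* = 796.
Because the floor (319) lies above the market-clearing price, it is binding.
At p = 319: qd = 2536 - 6·319 = 622 and qs = 4·319 - 364 = 912.
The quantity actually transacted is the short side, demand: 622.

622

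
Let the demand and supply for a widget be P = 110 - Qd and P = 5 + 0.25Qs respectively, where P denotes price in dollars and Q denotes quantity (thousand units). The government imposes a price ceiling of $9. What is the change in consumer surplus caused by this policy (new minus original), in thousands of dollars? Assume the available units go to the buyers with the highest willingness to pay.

-2040

Rearranging demand gives Qd = 110 - P; rearranging supply gives Qs = 4P - 20. Equilibrium: 110 - P = 4P - 20, so 130 = 5P and P* = 26, Q* = 84.
Because the ceiling (9) lies below the market-clearing price, it is binding.
At P = 9: Qd = 110 - 9 = 101 and Qs = 4·9 - 20 = 16.
Consumer surplus without the control is ½ · (110 - 26) · 84 = 3528.
With the ceiling, 16 units are sold at 9 (assume they go to the highest-value buyers). The demand price at Q = 16 is 94, so CS = ½ · [(110 - 9) + (94 - 9)] · 16 = 1488.
Change in consumer surplus = 1488 - 3528 = -2040.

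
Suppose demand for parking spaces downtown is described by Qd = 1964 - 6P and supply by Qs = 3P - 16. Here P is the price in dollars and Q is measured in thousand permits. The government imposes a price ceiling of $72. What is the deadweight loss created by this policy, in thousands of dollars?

49284

Equilibrium: 1964 - 6P = 3P - 16, so 1980 = 9P and P* = 220, Q* = 644.
Because the ceiling (72) lies below the market-clearing price, it is binding.
At P = 72: Qd = 1964 - 6·72 = 1532 and Qs = 3·72 - 16 = 200.
Quantity traded falls to 200. At Q = 200 the demand price is (1964 - 200)/6 = 294 and the supply price is (16 + 200)/3 = 72.
Deadweight loss = ½ · (294 - 72) · (644 - 200) = ½ · 222 · 444 = 49284.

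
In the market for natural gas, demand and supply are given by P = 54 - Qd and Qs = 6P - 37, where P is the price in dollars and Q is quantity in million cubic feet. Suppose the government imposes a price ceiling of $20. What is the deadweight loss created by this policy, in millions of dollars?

0

Rearranging demand gives Qd = 54 - P. Setting quantity demanded equal to quantity supplied, 54 - P = 6P - 37, gives P* = 13 and Q* = 41.
The ceiling of 20 is above the equilibrium price 13, so it is not binding; the market clears at P* = 13, Q* = 41.
Since the control does not bind, no trades are prevented and deadweight loss is zero.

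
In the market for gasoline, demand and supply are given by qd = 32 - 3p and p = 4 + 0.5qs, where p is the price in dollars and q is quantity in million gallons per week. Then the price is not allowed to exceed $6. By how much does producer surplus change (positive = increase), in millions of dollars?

Rearranging supply gives qs = 2p - 8. Setting quantity demanded equal to quantity supplied, 32 - 3p = 2p - 8, gives p* = 8 and q* = 8.
Since 6 < 8, the ceiling is binding.
At p = 6: qd = 32 - 3·6 = 14 and qs = 2·6 - 8 = 4.
Producer surplus without the control is ½ · (8 - 4) · 8 = 16.
With the ceiling, producers sell 4 units at 6, so PS = ½ · (6 - 4) · 4 = 4.
Change in producer surplus = 4 - 16 = -12.

-12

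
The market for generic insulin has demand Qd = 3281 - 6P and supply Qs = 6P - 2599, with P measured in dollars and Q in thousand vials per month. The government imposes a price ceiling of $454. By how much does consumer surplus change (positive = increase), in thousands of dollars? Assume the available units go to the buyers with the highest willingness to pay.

612

Equilibrium: 3281 - 6P = 6P - 2599, so 5880 = 12P and P* = 490, Q* = 341.
The ceiling of 454 is below the equilibrium price 490, so it binds.
At P = 454: Qd = 3281 - 6·454 = 557 and Qs = 6·454 - 2599 = 125.
Consumer surplus without the control is ½ · (3281/6 - 490) · 341 = 116281/12.
With the ceiling, 125 units are sold at 454 (assume they go to the highest-value buyers). The demand price at Q = 125 is 526, so CS = ½ · [(3281/6 - 454) + (526 - 454)] · 125 = 123625/12.
Change in consumer surplus = 123625/12 - 116281/12 = 612.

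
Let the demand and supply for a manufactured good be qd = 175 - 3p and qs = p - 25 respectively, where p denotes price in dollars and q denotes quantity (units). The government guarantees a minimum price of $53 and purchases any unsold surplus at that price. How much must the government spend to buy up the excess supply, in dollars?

636

Equilibrium: 175 - 3p = p - 25, so 200 = 4p and p* = 50, q* = 25.
Because the floor (53) lies above the market-clearing price, it is binding.
At p = 53: qd = 175 - 3·53 = 16 and qs = 53 - 25 = 28.
Surplus = qs - qd = 12.
Government expenditure = surplus × support price = 12 × 53 = 636.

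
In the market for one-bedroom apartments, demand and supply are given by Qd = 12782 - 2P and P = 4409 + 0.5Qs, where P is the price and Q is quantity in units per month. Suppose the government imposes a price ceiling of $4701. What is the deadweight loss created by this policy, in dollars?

Rearranging supply gives Qs = 2P - 8818. Setting quantity demanded equal to quantity supplied, 12782 - 2P = 2P - 8818, gives P* = 5400 and Q* = 1982.
Because the ceiling (4701) lies below the market-clearing price, it is binding.
At P = 4701: Qd = 12782 - 2·4701 = 3380 and Qs = 2·4701 - 8818 = 584.
Quantity traded falls to 584. At Q = 584 the demand price is (12782 - 584)/2 = 6099 and the supply price is (8818 + 584)/2 = 4701.
Deadweight loss = ½ · (6099 - 4701) · (1982 - 584) = ½ · 1398 · 1398 = 977202.

977202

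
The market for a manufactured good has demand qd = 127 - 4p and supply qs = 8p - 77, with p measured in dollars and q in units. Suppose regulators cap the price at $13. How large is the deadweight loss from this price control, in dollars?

192

Without the control the market clears where 127 - 4p = 8p - 77, i.e. p* = 17 and q* = 59.
The ceiling of 13 is below the equilibrium price 17, so it binds.
At p = 13: qd = 127 - 4·13 = 75 and qs = 8·13 - 77 = 27.
Quantity traded falls to 27. At q = 27 the demand price is (127 - 27)/4 = 25 and the supply price is (77 + 27)/8 = 13.
Deadweight loss = ½ · (25 - 13) · (59 - 27) = ½ · 12 · 32 = 192.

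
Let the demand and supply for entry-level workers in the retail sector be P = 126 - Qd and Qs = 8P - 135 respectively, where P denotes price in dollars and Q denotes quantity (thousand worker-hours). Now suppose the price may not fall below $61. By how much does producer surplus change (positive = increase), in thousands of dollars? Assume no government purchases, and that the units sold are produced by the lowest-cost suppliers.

2016

Rearranging demand gives Qd = 126 - P. Equilibrium: 126 - P = 8P - 135, so 261 = 9P and P* = 29, Q* = 97.
Since 61 > 29, the floor is binding.
At P = 61: Qd = 126 - 61 = 65 and Qs = 8·61 - 135 = 353.
Producer surplus without the control is ½ · (29 - 16.875) · 97 = 588.0625.
With the floor, 65 units are sold at 61. The supply price at Q = 65 is 25, so PS = ½ · [(61 - 16.875) + (61 - 25)] · 65 = 2604.0625.
Change in producer surplus = 2604.0625 - 588.0625 = 2016.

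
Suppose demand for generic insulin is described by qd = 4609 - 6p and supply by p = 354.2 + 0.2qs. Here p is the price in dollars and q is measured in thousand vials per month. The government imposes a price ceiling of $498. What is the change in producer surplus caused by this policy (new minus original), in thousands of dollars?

Rearranging supply gives qs = 5p - 1771. Without the control the market clears where 4609 - 6p = 5p - 1771, i.e. p* = 580 and q* = 1129.
Because the ceiling (498) lies below the market-clearing price, it is binding.
At p = 498: qd = 4609 - 6·498 = 1621 and qs = 5·498 - 1771 = 719.
Producer surplus without the control is ½ · (580 - 354.2) · 1129 = 127464.1.
With the ceiling, producers sell 719 units at 498, so PS = ½ · (498 - 354.2) · 719 = 51696.1.
Change in producer surplus = 51696.1 - 127464.1 = -75768.

-75768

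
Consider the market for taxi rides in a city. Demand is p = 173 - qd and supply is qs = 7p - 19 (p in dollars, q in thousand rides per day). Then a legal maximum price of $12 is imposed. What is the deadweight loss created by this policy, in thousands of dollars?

4032

Rearranging demand gives qd = 173 - p. Setting quantity demanded equal to quantity supplied, 173 - p = 7p - 19, gives p* = 24 and q* = 149.
Since 12 < 24, the ceiling is binding.
At p = 12: qd = 173 - 12 = 161 and qs = 7·12 - 19 = 65.
Quantity traded falls to 65. At q = 65 the demand price is 173 - 65 = 108 and the supply price is (19 + 65)/7 = 12.
Deadweight loss = ½ · (108 - 12) · (149 - 65) = ½ · 96 · 84 = 4032.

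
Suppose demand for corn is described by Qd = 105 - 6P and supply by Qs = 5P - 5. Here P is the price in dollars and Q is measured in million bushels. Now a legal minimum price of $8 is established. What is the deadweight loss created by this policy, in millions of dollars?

Setting quantity demanded equal to quantity supplied, 105 - 6P = 5P - 5, gives P* = 10 and Q* = 45.
The floor of 8 is below the equilibrium price 10, so it is not binding; the market clears at P* = 10, Q* = 45.
Since the control does not bind, no trades are prevented and deadweight loss is zero.

0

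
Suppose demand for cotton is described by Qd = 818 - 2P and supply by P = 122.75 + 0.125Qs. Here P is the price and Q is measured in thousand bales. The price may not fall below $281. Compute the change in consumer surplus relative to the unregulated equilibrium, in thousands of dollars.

Rearranging supply gives Qs = 8P - 982. Equilibrium: 818 - 2P = 8P - 982, so 1800 = 10P and P* = 180, Q* = 458.
Because the floor (281) lies above the market-clearing price, it is binding.
At P = 281: Qd = 818 - 2·281 = 256 and Qs = 8·281 - 982 = 1266.
Consumer surplus without the control is ½ · (409 - 180) · 458 = 52441.
With the floor, consumers buy 256 units at 281, so CS = ½ · (409 - 281) · 256 = 16384.
Change in consumer surplus = 16384 - 52441 = -36057.

-36057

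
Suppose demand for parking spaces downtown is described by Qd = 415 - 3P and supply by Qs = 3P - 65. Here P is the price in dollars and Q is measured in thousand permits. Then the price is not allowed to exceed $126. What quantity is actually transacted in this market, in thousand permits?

Equilibrium: 415 - 3P = 3P - 65, so 480 = 6P and P* = 80, Q* = 175.
The ceiling of 126 is above the equilibrium price 80, so it is not binding; the market clears at P* = 80, Q* = 175.

175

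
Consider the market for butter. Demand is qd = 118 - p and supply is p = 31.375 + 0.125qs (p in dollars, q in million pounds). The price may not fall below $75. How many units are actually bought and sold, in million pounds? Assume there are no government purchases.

43

Rearranging supply gives qs = 8p - 251. Equilibrium: 118 - p = 8p - 251, so 369 = 9p and p* = 41, q* = 77.
The floor of 75 is above the equilibrium price 41, so it binds.
At p = 75: qd = 118 - 75 = 43 and qs = 8·75 - 251 = 349.
The quantity actually transacted is the short side, demand: 43.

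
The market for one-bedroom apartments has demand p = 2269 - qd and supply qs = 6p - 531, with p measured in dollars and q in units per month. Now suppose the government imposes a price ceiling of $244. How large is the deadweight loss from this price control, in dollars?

Rearranging demand gives qd = 2269 - p. Without the control the market clears where 2269 - p = 6p - 531, i.e. p* = 400 and q* = 1869.
The ceiling of 244 is below the equilibrium price 400, so it binds.
At p = 244: qd = 2269 - 244 = 2025 and qs = 6·244 - 531 = 933.
Quantity traded falls to 933. At q = 933 the demand price is 2269 - 933 = 1336 and the supply price is (531 + 933)/6 = 244.
Deadweight loss = ½ · (1336 - 244) · (1869 - 933) = ½ · 1092 · 936 = 511056.

511056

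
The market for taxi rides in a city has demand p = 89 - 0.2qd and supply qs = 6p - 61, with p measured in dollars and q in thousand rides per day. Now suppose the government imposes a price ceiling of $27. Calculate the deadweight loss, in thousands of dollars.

Rearranging demand gives qd = 445 - 5p. Equilibrium: 445 - 5p = 6p - 61, so 506 = 11p and p* = 46, q* = 215.
Because the ceiling (27) lies below the market-clearing price, it is binding.
At p = 27: qd = 445 - 5·27 = 310 and qs = 6·27 - 61 = 101.
Quantity traded falls to 101. At q = 101 the demand price is (445 - 101)/5 = 68.8 and the supply price is (61 + 101)/6 = 27.
Deadweight loss = ½ · (68.8 - 27) · (215 - 101) = ½ · 41.8 · 114 = 2382.6.

2382.6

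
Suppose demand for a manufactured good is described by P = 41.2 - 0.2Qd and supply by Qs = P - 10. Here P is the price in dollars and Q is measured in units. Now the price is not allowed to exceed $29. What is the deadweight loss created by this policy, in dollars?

Rearranging demand gives Qd = 206 - 5P. Equilibrium: 206 - 5P = P - 10, so 216 = 6P and P* = 36, Q* = 26.
Since 29 < 36, the ceiling is binding.
At P = 29: Qd = 206 - 5·29 = 61 and Qs = 29 - 10 = 19.
Quantity traded falls to 19. At Q = 19 the demand price is (206 - 19)/5 = 37.4 and the supply price is 10 + 19 = 29.
Deadweight loss = ½ · (37.4 - 29) · (26 - 19) = ½ · 8.4 · 7 = 29.4.

29.4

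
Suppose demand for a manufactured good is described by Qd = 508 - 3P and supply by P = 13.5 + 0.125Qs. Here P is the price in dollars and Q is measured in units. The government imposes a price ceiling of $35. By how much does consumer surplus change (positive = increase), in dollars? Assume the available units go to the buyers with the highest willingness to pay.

-1092

Rearranging supply gives Qs = 8P - 108. Equilibrium: 508 - 3P = 8P - 108, so 616 = 11P and P* = 56, Q* = 340.
Because the ceiling (35) lies below the market-clearing price, it is binding.
At P = 35: Qd = 508 - 3·35 = 403 and Qs = 8·35 - 108 = 172.
Consumer surplus without the control is ½ · (508/3 - 56) · 340 = 57800/3.
With the ceiling, 172 units are sold at 35 (assume they go to the highest-value buyers). The demand price at Q = 172 is 112, so CS = ½ · [(508/3 - 35) + (112 - 35)] · 172 = 54524/3.
Change in consumer surplus = 54524/3 - 57800/3 = -1092.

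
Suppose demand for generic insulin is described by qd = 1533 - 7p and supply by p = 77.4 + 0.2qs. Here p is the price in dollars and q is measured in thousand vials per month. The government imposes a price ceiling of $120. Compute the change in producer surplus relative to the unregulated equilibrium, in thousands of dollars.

Rearranging supply gives qs = 5p - 387. In a free market, 1533 - 7p = 5p - 387 gives the equilibrium p* = 160, q* = 413.
Since 120 < 160, the ceiling is binding.
At p = 120: qd = 1533 - 7·120 = 693 and qs = 5·120 - 387 = 213.
Producer surplus without the control is ½ · (160 - 77.4) · 413 = 17056.9.
With the ceiling, producers sell 213 units at 120, so PS = ½ · (120 - 77.4) · 213 = 4536.9.
Change in producer surplus = 4536.9 - 17056.9 = -12520.

-12520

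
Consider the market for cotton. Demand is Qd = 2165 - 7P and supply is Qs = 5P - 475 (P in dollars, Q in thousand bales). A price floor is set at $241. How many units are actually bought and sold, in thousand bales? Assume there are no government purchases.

478

Without the control the market clears where 2165 - 7P = 5P - 475, i.e. P* = 220 and Q* = 625.
Since 241 > 220, the floor is binding.
At P = 241: Qd = 2165 - 7·241 = 478 and Qs = 5·241 - 475 = 730.
The quantity actually transacted is the short side, demand: 478.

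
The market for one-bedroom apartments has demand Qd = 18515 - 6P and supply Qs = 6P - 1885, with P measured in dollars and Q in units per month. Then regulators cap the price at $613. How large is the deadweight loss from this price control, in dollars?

Without the control the market clears where 18515 - 6P = 6P - 1885, i.e. P* = 1700 and Q* = 8315.
Since 613 < 1700, the ceiling is binding.
At P = 613: Qd = 18515 - 6·613 = 14837 and Qs = 6·613 - 1885 = 1793.
Quantity traded falls to 1793. At Q = 1793 the demand price is (18515 - 1793)/6 = 2787 and the supply price is (1885 + 1793)/6 = 613.
Deadweight loss = ½ · (2787 - 613) · (8315 - 1793) = ½ · 2174 · 6522 = 7089414.

7089414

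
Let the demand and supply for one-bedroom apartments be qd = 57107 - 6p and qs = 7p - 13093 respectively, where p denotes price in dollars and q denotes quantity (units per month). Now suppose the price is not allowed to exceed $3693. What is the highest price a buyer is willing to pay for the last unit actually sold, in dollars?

7391.5

Setting quantity demanded equal to quantity supplied, 57107 - 6p = 7p - 13093, gives p* = 5400 and q* = 24707.
Because the ceiling (3693) lies below the market-clearing price, it is binding.
At p = 3693: qd = 57107 - 6·3693 = 34949 and qs = 7·3693 - 13093 = 12758.
Only 12758 units reach the market. On the demand curve, the marginal buyer's willingness to pay at q = 12758 is (57107 - 12758)/6 = 7391.5.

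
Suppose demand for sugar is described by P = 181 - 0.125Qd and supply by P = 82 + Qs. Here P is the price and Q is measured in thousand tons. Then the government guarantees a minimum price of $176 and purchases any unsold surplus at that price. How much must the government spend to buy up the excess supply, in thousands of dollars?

Rearranging demand gives Qd = 1448 - 8P; rearranging supply gives Qs = P - 82. Setting quantity demanded equal to quantity supplied, 1448 - 8P = P - 82, gives P* = 170 and Q* = 88.
Since 176 > 170, the floor is binding.
At P = 176: Qd = 1448 - 8·176 = 40 and Qs = 176 - 82 = 94.
Surplus = Qs - Qd = 54.
Government expenditure = surplus × support price = 54 × 176 = 9504.

9504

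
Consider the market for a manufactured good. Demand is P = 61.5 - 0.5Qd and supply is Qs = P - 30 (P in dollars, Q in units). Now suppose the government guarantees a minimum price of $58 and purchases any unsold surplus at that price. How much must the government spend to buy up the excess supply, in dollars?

Rearranging demand gives Qd = 123 - 2P. Setting quantity demanded equal to quantity supplied, 123 - 2P = P - 30, gives P* = 51 and Q* = 21.
The floor of 58 is above the equilibrium price 51, so it binds.
At P = 58: Qd = 123 - 2·58 = 7 and Qs = 58 - 30 = 28.
Surplus = Qs - Qd = 21.
Government expenditure = surplus × support price = 21 × 58 = 1218.

1218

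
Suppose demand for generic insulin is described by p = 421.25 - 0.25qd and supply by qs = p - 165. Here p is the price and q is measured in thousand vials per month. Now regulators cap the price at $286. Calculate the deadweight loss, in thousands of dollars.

Rearranging demand gives qd = 1685 - 4p. Setting quantity demanded equal to quantity supplied, 1685 - 4p = p - 165, gives p* = 370 and q* = 205.
The ceiling of 286 is below the equilibrium price 370, so it binds.
At p = 286: qd = 1685 - 4·286 = 541 and qs = 286 - 165 = 121.
Quantity traded falls to 121. At q = 121 the demand price is (1685 - 121)/4 = 391 and the supply price is 165 + 121 = 286.
Deadweight loss = ½ · (391 - 286) · (205 - 121) = ½ · 105 · 84 = 4410.

4410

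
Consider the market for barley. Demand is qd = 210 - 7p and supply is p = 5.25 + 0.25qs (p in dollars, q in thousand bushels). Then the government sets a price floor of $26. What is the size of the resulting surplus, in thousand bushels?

55

Rearranging supply gives qs = 4p - 21. Without the control the market clears where 210 - 7p = 4p - 21, i.e. p* = 21 and q* = 63.
Because the floor (26) lies above the market-clearing price, it is binding.
At p = 26: qd = 210 - 7·26 = 28 and qs = 4·26 - 21 = 83.
Surplus = qs - qd = 83 - 28 = 55.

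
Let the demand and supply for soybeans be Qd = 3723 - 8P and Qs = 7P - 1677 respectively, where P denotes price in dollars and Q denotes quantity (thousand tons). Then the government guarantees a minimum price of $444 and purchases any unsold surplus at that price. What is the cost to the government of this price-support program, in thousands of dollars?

559440

Setting quantity demanded equal to quantity supplied, 3723 - 8P = 7P - 1677, gives P* = 360 and Q* = 843.
Since 444 > 360, the floor is binding.
At P = 444: Qd = 3723 - 8·444 = 171 and Qs = 7·444 - 1677 = 1431.
Surplus = Qs - Qd = 1260.
Government expenditure = surplus × support price = 1260 × 444 = 559440.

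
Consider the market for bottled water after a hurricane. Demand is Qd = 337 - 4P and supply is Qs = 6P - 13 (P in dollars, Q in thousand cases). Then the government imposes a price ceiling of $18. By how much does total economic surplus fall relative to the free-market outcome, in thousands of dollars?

2167.5

In a free market, 337 - 4P = 6P - 13 gives the equilibrium P* = 35, Q* = 197.
Since 18 < 35, the ceiling is binding.
At P = 18: Qd = 337 - 4·18 = 265 and Qs = 6·18 - 13 = 95.
Quantity traded falls to 95. At Q = 95 the demand price is (337 - 95)/4 = 60.5 and the supply price is (13 + 95)/6 = 18.
Deadweight loss = ½ · (60.5 - 18) · (197 - 95) = ½ · 42.5 · 102 = 2167.5.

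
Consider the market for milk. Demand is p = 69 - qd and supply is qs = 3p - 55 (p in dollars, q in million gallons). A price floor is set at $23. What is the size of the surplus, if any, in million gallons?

0

Rearranging demand gives qd = 69 - p. In a free market, 69 - p = 3p - 55 gives the equilibrium p* = 31, q* = 38.
Since 23 is below p* = 31, the floor does not bind and the free-market outcome prevails.
Since the control does not bind, there is no surplus.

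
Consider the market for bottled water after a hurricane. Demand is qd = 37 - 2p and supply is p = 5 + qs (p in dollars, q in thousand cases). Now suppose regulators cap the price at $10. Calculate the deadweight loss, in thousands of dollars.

12

Rearranging supply gives qs = p - 5. Equilibrium: 37 - 2p = p - 5, so 42 = 3p and p* = 14, q* = 9.
Because the ceiling (10) lies below the market-clearing price, it is binding.
At p = 10: qd = 37 - 2·10 = 17 and qs = 10 - 5 = 5.
Quantity traded falls to 5. At q = 5 the demand price is (37 - 5)/2 = 16 and the supply price is 5 + 5 = 10.
Deadweight loss = ½ · (16 - 10) · (9 - 5) = ½ · 6 · 4 = 12.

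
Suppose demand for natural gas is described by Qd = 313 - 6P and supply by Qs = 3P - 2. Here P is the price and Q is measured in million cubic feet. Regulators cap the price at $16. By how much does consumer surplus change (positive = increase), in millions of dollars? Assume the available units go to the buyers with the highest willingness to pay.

603.25

Setting quantity demanded equal to quantity supplied, 313 - 6P = 3P - 2, gives P* = 35 and Q* = 103.
Because the ceiling (16) lies below the market-clearing price, it is binding.
At P = 16: Qd = 313 - 6·16 = 217 and Qs = 3·16 - 2 = 46.
Consumer surplus without the control is ½ · (313/6 - 35) · 103 = 10609/12.
With the ceiling, 46 units are sold at 16 (assume they go to the highest-value buyers). The demand price at Q = 46 is 44.5, so CS = ½ · [(313/6 - 16) + (44.5 - 16)] · 46 = 4462/3.
Change in consumer surplus = 4462/3 - 10609/12 = 603.25.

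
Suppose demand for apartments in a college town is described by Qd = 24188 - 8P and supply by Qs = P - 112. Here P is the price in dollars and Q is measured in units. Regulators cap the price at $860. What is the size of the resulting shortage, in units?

16560

Equilibrium: 24188 - 8P = P - 112, so 24300 = 9P and P* = 2700, Q* = 2588.
Because the ceiling (860) lies below the market-clearing price, it is binding.
At P = 860: Qd = 24188 - 8·860 = 17308 and Qs = 860 - 112 = 748.
Shortage = Qd - Qs = 17308 - 748 = 16560.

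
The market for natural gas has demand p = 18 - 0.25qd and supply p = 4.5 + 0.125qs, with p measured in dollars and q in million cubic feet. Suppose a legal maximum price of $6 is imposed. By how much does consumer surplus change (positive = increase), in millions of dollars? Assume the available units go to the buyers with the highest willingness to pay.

-36

Rearranging demand gives qd = 72 - 4p; rearranging supply gives qs = 8p - 36. In a free market, 72 - 4p = 8p - 36 gives the equilibrium p* = 9, q* = 36.
The ceiling of 6 is below the equilibrium price 9, so it binds.
At p = 6: qd = 72 - 4·6 = 48 and qs = 8·6 - 36 = 12.
Consumer surplus without the control is ½ · (18 - 9) · 36 = 162.
With the ceiling, 12 units are sold at 6 (assume they go to the highest-value buyers). The demand price at q = 12 is 15, so CS = ½ · [(18 - 6) + (15 - 6)] · 12 = 126.
Change in consumer surplus = 126 - 162 = -36.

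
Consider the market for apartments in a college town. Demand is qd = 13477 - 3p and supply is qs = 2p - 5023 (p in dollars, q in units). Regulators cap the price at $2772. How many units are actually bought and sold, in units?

521

Without the control the market clears where 13477 - 3p = 2p - 5023, i.e. p* = 3700 and q* = 2377.
Because the ceiling (2772) lies below the market-clearing price, it is binding.
At p = 2772: qd = 13477 - 3·2772 = 5161 and qs = 2·2772 - 5023 = 521.
The quantity actually transacted is the short side, supply: 521.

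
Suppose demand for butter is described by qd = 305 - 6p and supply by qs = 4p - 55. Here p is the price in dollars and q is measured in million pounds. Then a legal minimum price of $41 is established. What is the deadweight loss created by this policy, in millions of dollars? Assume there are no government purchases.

Equilibrium: 305 - 6p = 4p - 55, so 360 = 10p and p* = 36, q* = 89.
Since 41 > 36, the floor is binding.
At p = 41: qd = 305 - 6·41 = 59 and qs = 4·41 - 55 = 109.
Quantity traded falls to 59. At q = 59 the demand price is (305 - 59)/6 = 41 and the supply price is (55 + 59)/4 = 28.5.
Deadweight loss = ½ · (41 - 28.5) · (89 - 59) = ½ · 12.5 · 30 = 187.5.

187.5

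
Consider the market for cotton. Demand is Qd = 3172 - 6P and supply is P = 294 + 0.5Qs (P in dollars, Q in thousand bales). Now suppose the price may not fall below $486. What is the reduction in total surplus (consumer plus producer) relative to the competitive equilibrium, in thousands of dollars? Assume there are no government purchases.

3072

Rearranging supply gives Qs = 2P - 588. In a free market, 3172 - 6P = 2P - 588 gives the equilibrium P* = 470, Q* = 352.
Because the floor (486) lies above the market-clearing price, it is binding.
At P = 486: Qd = 3172 - 6·486 = 256 and Qs = 2·486 - 588 = 384.
Quantity traded falls to 256. At Q = 256 the demand price is (3172 - 256)/6 = 486 and the supply price is (588 + 256)/2 = 422.
Deadweight loss = ½ · (486 - 422) · (352 - 256) = ½ · 64 · 96 = 3072.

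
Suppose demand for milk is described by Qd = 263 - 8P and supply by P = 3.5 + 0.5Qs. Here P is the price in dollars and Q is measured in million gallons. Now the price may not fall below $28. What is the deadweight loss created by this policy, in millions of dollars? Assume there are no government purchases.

20

Rearranging supply gives Qs = 2P - 7. Without the control the market clears where 263 - 8P = 2P - 7, i.e. P* = 27 and Q* = 47.
Because the floor (28) lies above the market-clearing price, it is binding.
At P = 28: Qd = 263 - 8·28 = 39 and Qs = 2·28 - 7 = 49.
Quantity traded falls to 39. At Q = 39 the demand price is (263 - 39)/8 = 28 and the supply price is (7 + 39)/2 = 23.
Deadweight loss = ½ · (28 - 23) · (47 - 39) = ½ · 5 · 8 = 20.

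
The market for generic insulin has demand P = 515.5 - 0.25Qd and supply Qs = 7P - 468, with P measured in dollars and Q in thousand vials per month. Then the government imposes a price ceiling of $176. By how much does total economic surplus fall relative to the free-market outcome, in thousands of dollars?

Rearranging demand gives Qd = 2062 - 4P. Equilibrium: 2062 - 4P = 7P - 468, so 2530 = 11P and P* = 230, Q* = 1142.
The ceiling of 176 is below the equilibrium price 230, so it binds.
At P = 176: Qd = 2062 - 4·176 = 1358 and Qs = 7·176 - 468 = 764.
Quantity traded falls to 764. At Q = 764 the demand price is (2062 - 764)/4 = 324.5 and the supply price is (468 + 764)/7 = 176.
Deadweight loss = ½ · (324.5 - 176) · (1142 - 764) = ½ · 148.5 · 378 = 28066.5.

28066.5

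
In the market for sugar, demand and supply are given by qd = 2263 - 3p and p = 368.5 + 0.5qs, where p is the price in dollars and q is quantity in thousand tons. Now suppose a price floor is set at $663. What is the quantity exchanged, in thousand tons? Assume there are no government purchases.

274

Rearranging supply gives qs = 2p - 737. Setting quantity demanded equal to quantity supplied, 2263 - 3p = 2p - 737, gives p* = 600 and q* = 463.
The floor of 663 is above the equilibrium price 600, so it binds.
At p = 663: qd = 2263 - 3·663 = 274 and qs = 2·663 - 737 = 589.
The quantity actually transacted is the short side, demand: 274.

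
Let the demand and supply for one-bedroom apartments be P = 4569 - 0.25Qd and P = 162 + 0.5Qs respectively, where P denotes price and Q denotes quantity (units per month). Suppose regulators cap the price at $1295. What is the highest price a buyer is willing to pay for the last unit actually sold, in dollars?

4002.5

Rearranging demand gives Qd = 18276 - 4P; rearranging supply gives Qs = 2P - 324. Setting quantity demanded equal to quantity supplied, 18276 - 4P = 2P - 324, gives P* = 3100 and Q* = 5876.
Because the ceiling (1295) lies below the market-clearing price, it is binding.
At P = 1295: Qd = 18276 - 4·1295 = 13096 and Qs = 2·1295 - 324 = 2266.
Only 2266 units reach the market. On the demand curve, the marginal buyer's willingness to pay at Q = 2266 is (18276 - 2266)/4 = 4002.5.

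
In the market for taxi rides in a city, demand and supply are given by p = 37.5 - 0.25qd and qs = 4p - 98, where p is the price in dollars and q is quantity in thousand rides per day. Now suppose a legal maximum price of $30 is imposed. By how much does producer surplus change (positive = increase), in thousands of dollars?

Rearranging demand gives qd = 150 - 4p. Equilibrium: 150 - 4p = 4p - 98, so 248 = 8p and p* = 31, q* = 26.
The ceiling of 30 is below the equilibrium price 31, so it binds.
At p = 30: qd = 150 - 4·30 = 30 and qs = 4·30 - 98 = 22.
Producer surplus without the control is ½ · (31 - 24.5) · 26 = 84.5.
With the ceiling, producers sell 22 units at 30, so PS = ½ · (30 - 24.5) · 22 = 60.5.
Change in producer surplus = 60.5 - 84.5 = -24.

-24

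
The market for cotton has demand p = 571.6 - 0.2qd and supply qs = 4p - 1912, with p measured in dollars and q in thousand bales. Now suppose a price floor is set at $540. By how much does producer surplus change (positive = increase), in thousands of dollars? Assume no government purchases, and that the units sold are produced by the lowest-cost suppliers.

1267.5

Rearranging demand gives qd = 2858 - 5p. In a free market, 2858 - 5p = 4p - 1912 gives the equilibrium p* = 530, q* = 208.
Since 540 > 530, the floor is binding.
At p = 540: qd = 2858 - 5·540 = 158 and qs = 4·540 - 1912 = 248.
Producer surplus without the control is ½ · (530 - 478) · 208 = 5408.
With the floor, 158 units are sold at 540. The supply price at q = 158 is 517.5, so PS = ½ · [(540 - 478) + (540 - 517.5)] · 158 = 6675.5.
Change in producer surplus = 6675.5 - 5408 = 1267.5.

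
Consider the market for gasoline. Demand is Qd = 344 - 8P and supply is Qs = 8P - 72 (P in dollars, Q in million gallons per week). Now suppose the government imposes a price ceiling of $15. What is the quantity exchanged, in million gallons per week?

Setting quantity demanded equal to quantity supplied, 344 - 8P = 8P - 72, gives P* = 26 and Q* = 136.
Because the ceiling (15) lies below the market-clearing price, it is binding.
At P = 15: Qd = 344 - 8·15 = 224 and Qs = 8·15 - 72 = 48.
The quantity actually transacted is the short side, supply: 48.

48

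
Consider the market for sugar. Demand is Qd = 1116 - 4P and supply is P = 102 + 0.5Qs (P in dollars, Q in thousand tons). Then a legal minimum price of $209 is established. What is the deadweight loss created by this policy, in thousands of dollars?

0

Rearranging supply gives Qs = 2P - 204. In a free market, 1116 - 4P = 2P - 204 gives the equilibrium P* = 220, Q* = 236.
Since 209 is below P* = 220, the floor does not bind and the free-market outcome prevails.
Since the control does not bind, no trades are prevented and deadweight loss is zero.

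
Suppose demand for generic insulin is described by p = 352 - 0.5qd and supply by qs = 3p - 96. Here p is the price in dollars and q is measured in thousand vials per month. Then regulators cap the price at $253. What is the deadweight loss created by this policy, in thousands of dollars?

0

Rearranging demand gives qd = 704 - 2p. In a free market, 704 - 2p = 3p - 96 gives the equilibrium p* = 160, q* = 384.
Since 253 is above p* = 160, the ceiling does not bind and the free-market outcome prevails.
Since the control does not bind, no trades are prevented and deadweight loss is zero.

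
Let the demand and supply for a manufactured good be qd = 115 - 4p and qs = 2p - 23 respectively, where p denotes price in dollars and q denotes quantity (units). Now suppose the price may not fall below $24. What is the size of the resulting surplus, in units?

Setting quantity demanded equal to quantity supplied, 115 - 4p = 2p - 23, gives p* = 23 and q* = 23.
The floor of 24 is above the equilibrium price 23, so it binds.
At p = 24: qd = 115 - 4·24 = 19 and qs = 2·24 - 23 = 25.
Surplus = qs - qd = 25 - 19 = 6.

6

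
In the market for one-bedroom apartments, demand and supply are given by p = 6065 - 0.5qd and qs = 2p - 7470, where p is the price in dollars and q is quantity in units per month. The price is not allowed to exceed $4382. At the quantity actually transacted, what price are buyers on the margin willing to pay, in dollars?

Rearranging demand gives qd = 12130 - 2p. Equilibrium: 12130 - 2p = 2p - 7470, so 19600 = 4p and p* = 4900, q* = 2330.
Because the ceiling (4382) lies below the market-clearing price, it is binding.
At p = 4382: qd = 12130 - 2·4382 = 3366 and qs = 2·4382 - 7470 = 1294.
Only 1294 units reach the market. On the demand curve, the marginal buyer's willingness to pay at q = 1294 is (12130 - 1294)/2 = 5418.

5418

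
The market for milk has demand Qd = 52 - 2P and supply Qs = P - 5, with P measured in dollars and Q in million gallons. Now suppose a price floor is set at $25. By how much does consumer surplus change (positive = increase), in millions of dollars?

-48

Without the control the market clears where 52 - 2P = P - 5, i.e. P* = 19 and Q* = 14.
Since 25 > 19, the floor is binding.
At P = 25: Qd = 52 - 2·25 = 2 and Qs = 25 - 5 = 20.
Consumer surplus without the control is ½ · (26 - 19) · 14 = 49.
With the floor, consumers buy 2 units at 25, so CS = ½ · (26 - 25) · 2 = 1.
Change in consumer surplus = 1 - 49 = -48.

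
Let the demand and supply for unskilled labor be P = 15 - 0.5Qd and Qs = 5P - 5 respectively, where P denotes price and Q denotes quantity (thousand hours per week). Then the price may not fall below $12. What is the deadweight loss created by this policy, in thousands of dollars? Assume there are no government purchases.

68.6

Rearranging demand gives Qd = 30 - 2P. Equilibrium: 30 - 2P = 5P - 5, so 35 = 7P and P* = 5, Q* = 20.
The floor of 12 is above the equilibrium price 5, so it binds.
At P = 12: Qd = 30 - 2·12 = 6 and Qs = 5·12 - 5 = 55.
Quantity traded falls to 6. At Q = 6 the demand price is (30 - 6)/2 = 12 and the supply price is (5 + 6)/5 = 2.2.
Deadweight loss = ½ · (12 - 2.2) · (20 - 6) = ½ · 9.8 · 14 = 68.6.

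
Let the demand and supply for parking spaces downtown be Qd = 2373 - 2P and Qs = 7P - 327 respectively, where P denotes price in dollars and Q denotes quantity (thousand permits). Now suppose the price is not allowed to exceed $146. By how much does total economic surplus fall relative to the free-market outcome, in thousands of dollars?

In a free market, 2373 - 2P = 7P - 327 gives the equilibrium P* = 300, Q* = 1773.
The ceiling of 146 is below the equilibrium price 300, so it binds.
At P = 146: Qd = 2373 - 2·146 = 2081 and Qs = 7·146 - 327 = 695.
Quantity traded falls to 695. At Q = 695 the demand price is (2373 - 695)/2 = 839 and the supply price is (327 + 695)/7 = 146.
Deadweight loss = ½ · (839 - 146) · (1773 - 695) = ½ · 693 · 1078 = 373527.

373527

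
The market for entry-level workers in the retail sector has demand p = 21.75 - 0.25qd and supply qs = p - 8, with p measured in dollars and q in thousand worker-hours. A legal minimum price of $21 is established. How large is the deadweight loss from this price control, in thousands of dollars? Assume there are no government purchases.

40

Rearranging demand gives qd = 87 - 4p. In a free market, 87 - 4p = p - 8 gives the equilibrium p* = 19, q* = 11.
Since 21 > 19, the floor is binding.
At p = 21: qd = 87 - 4·21 = 3 and qs = 21 - 8 = 13.
Quantity traded falls to 3. At q = 3 the demand price is (87 - 3)/4 = 21 and the supply price is 8 + 3 = 11.
Deadweight loss = ½ · (21 - 11) · (11 - 3) = ½ · 10 · 8 = 40.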